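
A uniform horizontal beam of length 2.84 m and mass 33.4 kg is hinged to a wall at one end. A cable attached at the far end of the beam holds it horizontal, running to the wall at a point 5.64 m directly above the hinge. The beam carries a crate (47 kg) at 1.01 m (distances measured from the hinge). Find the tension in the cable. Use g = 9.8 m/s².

Choose the hinge as the axis so the unknown hinge reaction has zero arm there.
Beam weight: 33.4 × 9.8 = 327.3 N down at 1.42 m → arm 1.42 m, τ = 327.3 × 1.42 = 464.8 N·m clockwise.
Crate: 47 × 9.8 = 460.6 N down at 1.01 m → arm 1.01 m, τ = 460.6 × 1.01 = 465.2 N·m clockwise.
Total clockwise load moment = 930 N·m.
The cable tension T acts at 2.84 m; only its component perpendicular to the beam, T sinθ, produces torque. sinθ = h/√(h²+d²) = 5.64/√(5.64²+2.84²) = 0.8932.
Balancing moments: T × 2.84 × 0.8932 = 930, giving T = 930 / 2.537 = 367 N.

T ≈ 367 N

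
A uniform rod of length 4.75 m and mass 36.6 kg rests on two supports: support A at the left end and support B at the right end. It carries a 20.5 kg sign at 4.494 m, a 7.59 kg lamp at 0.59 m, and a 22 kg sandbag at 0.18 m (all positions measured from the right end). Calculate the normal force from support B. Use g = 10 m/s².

R_B ≈ 472 N

Choose support A as the axis so its reaction then has zero moment arm.
Beam weight: 36.6 × 10 = 366 N down at 2.375 m → arm 2.375 m, τ = 366 × 2.375 = 869.2 N·m clockwise.
Sign: 20.5 × 10 = 205 N down at 4.494 m → arm 0.256 m, τ = 205 × 0.256 = 52.48 N·m clockwise.
Lamp: 7.59 × 10 = 75.9 N down at 0.59 m → arm 4.16 m, τ = 75.9 × 4.16 = 315.7 N·m clockwise.
Sandbag: 22 × 10 = 220 N down at 0.18 m → arm 4.57 m, τ = 220 × 4.57 = 1005 N·m clockwise.
Net load moment about support A = 2242 N·m clockwise.
Reaction R at support B is upward at 0 m, arm 4.75 m → moment R × 4.75 counterclockwise.
Balancing moments: R × 4.75 = 2242, giving R = 472 N.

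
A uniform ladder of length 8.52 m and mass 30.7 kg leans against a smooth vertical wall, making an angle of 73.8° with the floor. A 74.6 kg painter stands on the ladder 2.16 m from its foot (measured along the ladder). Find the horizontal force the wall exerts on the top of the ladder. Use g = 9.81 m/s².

Sum moments about the foot of the ladder (the floor normal and friction both act there and drop out).
Ladder weight 30.7×9.81 = 301.2 N acts at 4.26 m along the ladder; its horizontal arm is 4.26·cos73.8° = 1.189 m → τ = 358.1 N·m clockwise.
Painter: 74.6×9.81 = 731.8 N at 2.16 m → arm 0.6026 m → τ = 441 N·m clockwise.
Wall normal N acts horizontally at the top; its moment arm is the height L sinθ = 8.52·sin73.8° = 8.182 m, counterclockwise.
For rotational equilibrium, N × 8.182 = 799.1, so N = 97.7 N.

N_wall ≈ 97.7 N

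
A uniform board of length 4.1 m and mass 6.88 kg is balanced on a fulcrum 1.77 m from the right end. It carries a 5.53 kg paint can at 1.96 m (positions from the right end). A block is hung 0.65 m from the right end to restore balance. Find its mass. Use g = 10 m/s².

Take moments about the fulcrum (at 1.77 m from the right end).
Beam weight: 6.88 × 10 = 68.8 N down at 2.05 m → arm 0.28 m, τ = 68.8 × 0.28 = 19.26 N·m counterclockwise.
Paint can: 5.53 × 10 = 55.3 N down at 1.96 m → arm 0.19 m, τ = 55.3 × 0.19 = 10.51 N·m counterclockwise.
Net moment of known loads = 29.77 N·m counterclockwise.
An unknown mass m at 0.65 m has arm 1.12 m; its moment is m·g·1.12 clockwise.
Setting net torque to zero: m × 10 × 1.12 = 29.77 → m = 29.77 / (10 × 1.12) = 2.66 kg.

m ≈ 2.66 kg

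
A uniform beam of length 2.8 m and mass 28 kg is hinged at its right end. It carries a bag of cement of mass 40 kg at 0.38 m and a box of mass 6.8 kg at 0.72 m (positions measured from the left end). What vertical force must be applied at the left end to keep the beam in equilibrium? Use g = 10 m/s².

Taking torques about the right end:
Beam weight: 28 × 10 = 280 N down at 1.4 m → arm 1.4 m, τ = 280 × 1.4 = 392 N·m counterclockwise.
Bag of cement: 40 × 10 = 400 N down at 0.38 m → arm 2.42 m, τ = 400 × 2.42 = 968 N·m counterclockwise.
Box: 6.8 × 10 = 68 N down at 0.72 m → arm 2.08 m, τ = 68 × 2.08 = 141.4 N·m counterclockwise.
Net moment of the loads = 1501 N·m counterclockwise.
The upward force F acts at the left end, arm 2.8 m, giving F × 2.8 clockwise.
For rotational equilibrium, F × 2.8 = 1501, so F = 1501 / 2.8 = 536 N.

F ≈ 536 N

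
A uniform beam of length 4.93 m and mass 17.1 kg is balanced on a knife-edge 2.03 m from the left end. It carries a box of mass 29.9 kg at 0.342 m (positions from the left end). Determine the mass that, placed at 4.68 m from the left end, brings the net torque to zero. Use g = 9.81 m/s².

Sum moments about the knife-edge (at 2.03 m from the left end) (the support reaction has zero arm there).
Beam weight: 17.1 × 9.81 = 167.8 N down at 2.465 m → arm 0.435 m, τ = 167.8 × 0.435 = 72.99 N·m clockwise.
Box: 29.9 × 9.81 = 293.3 N down at 0.342 m → arm 1.688 m, τ = 293.3 × 1.688 = 495.1 N·m counterclockwise.
Net moment of known loads = 422.1 N·m counterclockwise.
An unknown mass m at 4.68 m has arm 2.65 m; its moment is m·g·2.65 clockwise.
Balancing moments: m × 9.81 × 2.65 = 422.1, giving m = 422.1 / (9.81 × 2.65) = 16.2 kg.

m ≈ 16.2 kg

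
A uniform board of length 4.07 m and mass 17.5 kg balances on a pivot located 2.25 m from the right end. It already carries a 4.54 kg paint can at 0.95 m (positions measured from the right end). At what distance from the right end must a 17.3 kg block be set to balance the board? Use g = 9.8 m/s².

x ≈ 2.81 m from the right end

Choose the pivot (at 2.25 m from the right end) as the axis so the support reaction has zero arm there.
Beam weight: 17.5 × 9.8 = 171.5 N down at 2.035 m → arm 0.215 m, τ = 171.5 × 0.215 = 36.87 N·m clockwise.
Paint can: 4.54 × 9.8 = 44.49 N down at 0.95 m → arm 1.3 m, τ = 44.49 × 1.3 = 57.84 N·m clockwise.
Net moment of existing loads = 94.71 N·m clockwise.
The block weighs 17.3 × 9.8 = 169.5 N and must supply an equal counterclockwise moment, so its lever arm about the pivot is 94.71 / 169.5 = 0.559 m.
That puts it at 2.25 + 0.559 = 2.81 m from the right end.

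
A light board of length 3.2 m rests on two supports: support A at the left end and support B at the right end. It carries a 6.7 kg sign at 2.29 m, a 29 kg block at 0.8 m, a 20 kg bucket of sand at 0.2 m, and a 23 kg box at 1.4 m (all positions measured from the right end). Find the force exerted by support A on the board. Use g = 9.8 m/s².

Sum moments about support B (its reaction then has zero moment arm).
Sign: 6.7 × 9.8 = 65.66 N down at 2.29 m → arm 2.29 m, τ = 65.66 × 2.29 = 150.4 N·m counterclockwise.
Block: 29 × 9.8 = 284.2 N down at 0.8 m → arm 0.8 m, τ = 284.2 × 0.8 = 227.4 N·m counterclockwise.
Bucket of sand: 20 × 9.8 = 196 N down at 0.2 m → arm 0.2 m, τ = 196 × 0.2 = 39.2 N·m counterclockwise.
Box: 23 × 9.8 = 225.4 N down at 1.4 m → arm 1.4 m, τ = 225.4 × 1.4 = 315.6 N·m counterclockwise.
Net load moment about support B = 732.6 N·m counterclockwise.
Reaction R at support A is upward at 3.2 m, arm 3.2 m → moment R × 3.2 clockwise.
Setting net torque to zero: R × 3.2 = 732.6 → R = 229 N.

R_A ≈ 229 N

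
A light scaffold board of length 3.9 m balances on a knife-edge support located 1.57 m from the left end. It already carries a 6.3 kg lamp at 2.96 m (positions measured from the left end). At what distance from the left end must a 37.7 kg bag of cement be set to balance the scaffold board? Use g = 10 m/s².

Take moments about the knife-edge support (at 1.57 m from the left end).
Lamp: 6.3 × 10 = 63 N down at 2.96 m → arm 1.39 m, τ = 63 × 1.39 = 87.57 N·m clockwise.
Net moment of existing loads = 87.57 N·m clockwise.
The bag of cement weighs 37.7 × 10 = 377 N and must supply an equal counterclockwise moment, so its lever arm about the knife-edge support is 87.57 / 377 = 0.232 m.
That puts it at 1.57 − 0.232 = 1.34 m from the left end.

x ≈ 1.34 m from the left end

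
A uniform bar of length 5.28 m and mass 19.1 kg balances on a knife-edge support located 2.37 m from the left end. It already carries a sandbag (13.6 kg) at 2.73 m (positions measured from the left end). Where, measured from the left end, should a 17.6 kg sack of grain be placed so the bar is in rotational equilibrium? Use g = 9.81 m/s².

Sum moments about the knife-edge support (at 2.37 m from the left end) (the support reaction has zero arm there).
Beam weight: 19.1 × 9.81 = 187.4 N down at 2.64 m → arm 0.27 m, τ = 187.4 × 0.27 = 50.6 N·m clockwise.
Sandbag: 13.6 × 9.81 = 133.4 N down at 2.73 m → arm 0.36 m, τ = 133.4 × 0.36 = 48.02 N·m clockwise.
Net moment of existing loads = 98.62 N·m clockwise.
The sack of grain weighs 17.6 × 9.81 = 172.7 N and must supply an equal counterclockwise moment, so its lever arm about the knife-edge support is 98.62 / 172.7 = 0.571 m.
That puts it at 2.37 − 0.571 = 1.8 m from the left end.

x ≈ 1.8 m from the left end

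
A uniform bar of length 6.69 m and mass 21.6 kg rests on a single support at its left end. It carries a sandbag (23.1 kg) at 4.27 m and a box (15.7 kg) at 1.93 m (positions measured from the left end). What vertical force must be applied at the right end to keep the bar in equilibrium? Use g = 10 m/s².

Taking torques about the left end:
Beam weight: 21.6 × 10 = 216 N down at 3.345 m → arm 3.345 m, τ = 216 × 3.345 = 722.5 N·m clockwise.
Sandbag: 23.1 × 10 = 231 N down at 4.27 m → arm 4.27 m, τ = 231 × 4.27 = 986.4 N·m clockwise.
Box: 15.7 × 10 = 157 N down at 1.93 m → arm 1.93 m, τ = 157 × 1.93 = 303 N·m clockwise.
Net moment of the loads = 2012 N·m clockwise.
The upward force F acts at the right end, arm 6.69 m, giving F × 6.69 counterclockwise.
Balancing moments: F × 6.69 = 2012, giving F = 2012 / 6.69 = 301 N.

F ≈ 301 N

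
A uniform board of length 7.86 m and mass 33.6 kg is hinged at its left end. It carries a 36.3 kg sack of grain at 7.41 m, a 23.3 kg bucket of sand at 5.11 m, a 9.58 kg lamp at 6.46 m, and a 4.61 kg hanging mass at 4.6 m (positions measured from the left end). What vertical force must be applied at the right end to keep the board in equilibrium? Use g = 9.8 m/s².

F ≈ 752 N

Sum moments about the left end (the unknown pivot reaction has zero arm there).
Beam weight: 33.6 × 9.8 = 329.3 N down at 3.93 m → arm 3.93 m, τ = 329.3 × 3.93 = 1294 N·m clockwise.
Sack of grain: 36.3 × 9.8 = 355.7 N down at 7.41 m → arm 7.41 m, τ = 355.7 × 7.41 = 2636 N·m clockwise.
Bucket of sand: 23.3 × 9.8 = 228.3 N down at 5.11 m → arm 5.11 m, τ = 228.3 × 5.11 = 1167 N·m clockwise.
Lamp: 9.58 × 9.8 = 93.88 N down at 6.46 m → arm 6.46 m, τ = 93.88 × 6.46 = 606.5 N·m clockwise.
Hanging mass: 4.61 × 9.8 = 45.18 N down at 4.6 m → arm 4.6 m, τ = 45.18 × 4.6 = 207.8 N·m clockwise.
Net moment of the loads = 5911 N·m clockwise.
The upward force F acts at the right end, arm 7.86 m, giving F × 7.86 counterclockwise.
Balancing moments: F × 7.86 = 5911, giving F = 5911 / 7.86 = 752 N.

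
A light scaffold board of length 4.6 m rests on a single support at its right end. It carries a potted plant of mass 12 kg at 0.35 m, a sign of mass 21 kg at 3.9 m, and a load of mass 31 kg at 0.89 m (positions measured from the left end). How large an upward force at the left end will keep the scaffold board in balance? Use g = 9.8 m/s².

Taking torques about the right end:
Potted plant: 12 × 9.8 = 117.6 N down at 0.35 m → arm 4.25 m, τ = 117.6 × 4.25 = 499.8 N·m counterclockwise.
Sign: 21 × 9.8 = 205.8 N down at 3.9 m → arm 0.7 m, τ = 205.8 × 0.7 = 144.1 N·m counterclockwise.
Load: 31 × 9.8 = 303.8 N down at 0.89 m → arm 3.71 m, τ = 303.8 × 3.71 = 1127 N·m counterclockwise.
Net moment of the loads = 1771 N·m counterclockwise.
The upward force F acts at the left end, arm 4.6 m, giving F × 4.6 clockwise.
For rotational equilibrium, F × 4.6 = 1771, so F = 1771 / 4.6 = 385 N.

F ≈ 385 N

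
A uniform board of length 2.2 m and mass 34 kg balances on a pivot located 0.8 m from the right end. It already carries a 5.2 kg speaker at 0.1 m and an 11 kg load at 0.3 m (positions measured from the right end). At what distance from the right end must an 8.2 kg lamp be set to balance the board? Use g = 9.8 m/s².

x ≈ 0.671 m from the right end

Sum moments about the pivot (at 0.8 m from the right end) (the support reaction has zero arm there).
Beam weight: 34 × 9.8 = 333.2 N down at 1.1 m → arm 0.3 m, τ = 333.2 × 0.3 = 99.96 N·m counterclockwise.
Speaker: 5.2 × 9.8 = 50.96 N down at 0.1 m → arm 0.7 m, τ = 50.96 × 0.7 = 35.67 N·m clockwise.
Load: 11 × 9.8 = 107.8 N down at 0.3 m → arm 0.5 m, τ = 107.8 × 0.5 = 53.9 N·m clockwise.
Net moment of existing loads = 10.39 N·m counterclockwise.
The lamp weighs 8.2 × 9.8 = 80.36 N and must supply an equal clockwise moment, so its lever arm about the pivot is 10.39 / 80.36 = 0.129 m.
That puts it at 0.8 − 0.129 = 0.671 m from the right end.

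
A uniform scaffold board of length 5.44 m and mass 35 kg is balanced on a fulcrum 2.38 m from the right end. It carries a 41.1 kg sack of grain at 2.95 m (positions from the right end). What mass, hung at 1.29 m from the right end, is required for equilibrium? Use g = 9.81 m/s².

Choose the fulcrum (at 2.38 m from the right end) as the axis so the support reaction has zero arm there.
Beam weight: 35 × 9.81 = 343.4 N down at 2.72 m → arm 0.34 m, τ = 343.4 × 0.34 = 116.8 N·m counterclockwise.
Sack of grain: 41.1 × 9.81 = 403.2 N down at 2.95 m → arm 0.57 m, τ = 403.2 × 0.57 = 229.8 N·m counterclockwise.
Net moment of known loads = 346.6 N·m counterclockwise.
An unknown mass m at 1.29 m has arm 1.09 m; its moment is m·g·1.09 clockwise.
Setting net torque to zero: m × 9.81 × 1.09 = 346.6 → m = 346.6 / (9.81 × 1.09) = 32.4 kg.

m ≈ 32.4 kg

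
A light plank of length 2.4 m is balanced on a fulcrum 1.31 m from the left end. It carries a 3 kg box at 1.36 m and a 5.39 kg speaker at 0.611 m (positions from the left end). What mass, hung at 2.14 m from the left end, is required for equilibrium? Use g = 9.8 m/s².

m ≈ 4.36 kg

Taking torques about the fulcrum (at 1.31 m from the left end):
Box: 3 × 9.8 = 29.4 N down at 1.36 m → arm 0.05 m, τ = 29.4 × 0.05 = 1.47 N·m clockwise.
Speaker: 5.39 × 9.8 = 52.82 N down at 0.611 m → arm 0.699 m, τ = 52.82 × 0.699 = 36.92 N·m counterclockwise.
Net moment of known loads = 35.45 N·m counterclockwise.
An unknown mass m at 2.14 m has arm 0.83 m; its moment is m·g·0.83 clockwise.
Setting net torque to zero: m × 9.8 × 0.83 = 35.45 → m = 35.45 / (9.8 × 0.83) = 4.36 kg.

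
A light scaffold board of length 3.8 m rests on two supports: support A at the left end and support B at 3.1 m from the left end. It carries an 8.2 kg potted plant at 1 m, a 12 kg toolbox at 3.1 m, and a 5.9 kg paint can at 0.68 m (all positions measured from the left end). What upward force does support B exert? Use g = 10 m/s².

R_B ≈ 159 N

Choose support A as the axis so its reaction then has zero moment arm.
Potted plant: 8.2 × 10 = 82 N down at 1 m → arm 1 m, τ = 82 × 1 = 82 N·m clockwise.
Toolbox: 12 × 10 = 120 N down at 3.1 m → arm 3.1 m, τ = 120 × 3.1 = 372 N·m clockwise.
Paint can: 5.9 × 10 = 59 N down at 0.68 m → arm 0.68 m, τ = 59 × 0.68 = 40.12 N·m clockwise.
Net load moment about support A = 494.1 N·m clockwise.
Reaction R at support B is upward at 3.1 m, arm 3.1 m → moment R × 3.1 counterclockwise.
Balancing moments: R × 3.1 = 494.1, giving R = 159 N.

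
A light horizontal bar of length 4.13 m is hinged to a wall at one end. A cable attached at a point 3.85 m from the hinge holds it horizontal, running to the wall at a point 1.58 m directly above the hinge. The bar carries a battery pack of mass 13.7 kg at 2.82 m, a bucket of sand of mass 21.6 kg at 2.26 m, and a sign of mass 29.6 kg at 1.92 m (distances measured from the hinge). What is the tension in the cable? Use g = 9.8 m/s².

T ≈ 967 N

Take moments about the hinge.
Battery pack: 13.7 × 9.8 = 134.3 N down at 2.82 m → arm 2.82 m, τ = 134.3 × 2.82 = 378.7 N·m clockwise.
Bucket of sand: 21.6 × 9.8 = 211.7 N down at 2.26 m → arm 2.26 m, τ = 211.7 × 2.26 = 478.4 N·m clockwise.
Sign: 29.6 × 9.8 = 290.1 N down at 1.92 m → arm 1.92 m, τ = 290.1 × 1.92 = 557 N·m clockwise.
Total clockwise load moment = 1414 N·m.
The cable tension T acts at 3.85 m; only its component perpendicular to the bar, T sinθ, produces torque. sinθ = h/√(h²+d²) = 1.58/√(1.58²+3.85²) = 0.3797.
Setting net torque to zero: T × 3.85 × 0.3797 = 1414 → T = 1414 / 1.462 = 967 N.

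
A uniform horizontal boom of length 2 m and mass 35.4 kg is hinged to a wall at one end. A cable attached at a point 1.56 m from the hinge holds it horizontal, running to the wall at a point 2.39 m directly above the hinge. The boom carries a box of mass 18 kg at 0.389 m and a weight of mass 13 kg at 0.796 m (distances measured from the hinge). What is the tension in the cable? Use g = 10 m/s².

Take moments about the hinge.
Beam weight: 35.4 × 10 = 354 N down at 1 m → arm 1 m, τ = 354 × 1 = 354 N·m clockwise.
Box: 18 × 10 = 180 N down at 0.389 m → arm 0.389 m, τ = 180 × 0.389 = 70.02 N·m clockwise.
Weight: 13 × 10 = 130 N down at 0.796 m → arm 0.796 m, τ = 130 × 0.796 = 103.5 N·m clockwise.
Total clockwise load moment = 527.5 N·m.
The cable tension T acts at 1.56 m; only its component perpendicular to the boom, T sinθ, produces torque. sinθ = h/√(h²+d²) = 2.39/√(2.39²+1.56²) = 0.8374.
For rotational equilibrium, T × 1.56 × 0.8374 = 527.5, so T = 527.5 / 1.306 = 404 N.

T ≈ 404 N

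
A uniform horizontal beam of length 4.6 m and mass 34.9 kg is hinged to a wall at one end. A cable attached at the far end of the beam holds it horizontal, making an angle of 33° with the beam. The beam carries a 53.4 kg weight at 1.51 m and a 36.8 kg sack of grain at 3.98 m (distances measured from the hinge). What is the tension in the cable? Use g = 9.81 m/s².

T ≈ 1200 N

Choose the hinge as the axis so the unknown hinge reaction has zero arm there.
Beam weight: 34.9 × 9.81 = 342.4 N down at 2.3 m → arm 2.3 m, τ = 342.4 × 2.3 = 787.5 N·m clockwise.
Weight: 53.4 × 9.81 = 523.9 N down at 1.51 m → arm 1.51 m, τ = 523.9 × 1.51 = 791.1 N·m clockwise.
Sack of grain: 36.8 × 9.81 = 361 N down at 3.98 m → arm 3.98 m, τ = 361 × 3.98 = 1437 N·m clockwise.
Total clockwise load moment = 3016 N·m.
The cable tension T acts at 4.6 m; only its component perpendicular to the beam, T sinθ, produces torque. sin 33° = 0.5446.
Balancing moments: T × 4.6 × 0.5446 = 3016, giving T = 3016 / 2.505 = 1200 N.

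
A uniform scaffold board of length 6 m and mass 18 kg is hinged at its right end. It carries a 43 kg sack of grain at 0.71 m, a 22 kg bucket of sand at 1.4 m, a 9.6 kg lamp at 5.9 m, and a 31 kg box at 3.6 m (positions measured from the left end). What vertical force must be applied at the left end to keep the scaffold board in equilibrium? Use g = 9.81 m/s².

F ≈ 749 N

Choose the right end as the axis so the unknown pivot reaction has zero arm there.
Beam weight: 18 × 9.81 = 176.6 N down at 3 m → arm 3 m, τ = 176.6 × 3 = 529.8 N·m counterclockwise.
Sack of grain: 43 × 9.81 = 421.8 N down at 0.71 m → arm 5.29 m, τ = 421.8 × 5.29 = 2231 N·m counterclockwise.
Bucket of sand: 22 × 9.81 = 215.8 N down at 1.4 m → arm 4.6 m, τ = 215.8 × 4.6 = 992.7 N·m counterclockwise.
Lamp: 9.6 × 9.81 = 94.18 N down at 5.9 m → arm 0.1 m, τ = 94.18 × 0.1 = 9.418 N·m counterclockwise.
Box: 31 × 9.81 = 304.1 N down at 3.6 m → arm 2.4 m, τ = 304.1 × 2.4 = 729.8 N·m counterclockwise.
Net moment of the loads = 4493 N·m counterclockwise.
The upward force F acts at the left end, arm 6 m, giving F × 6 clockwise.
Setting net torque to zero: F × 6 = 4493 → F = 4493 / 6 = 749 N.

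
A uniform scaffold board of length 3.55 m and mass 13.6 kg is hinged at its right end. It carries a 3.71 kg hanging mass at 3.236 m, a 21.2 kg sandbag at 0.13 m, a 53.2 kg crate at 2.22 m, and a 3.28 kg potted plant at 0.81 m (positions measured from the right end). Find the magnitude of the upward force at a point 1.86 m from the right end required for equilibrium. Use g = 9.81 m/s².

F ≈ 842 N

Choose the right end as the axis so the unknown pivot reaction has zero arm there.
Beam weight: 13.6 × 9.81 = 133.4 N down at 1.775 m → arm 1.775 m, τ = 133.4 × 1.775 = 236.8 N·m counterclockwise.
Hanging mass: 3.71 × 9.81 = 36.4 N down at 3.236 m → arm 3.236 m, τ = 36.4 × 3.236 = 117.8 N·m counterclockwise.
Sandbag: 21.2 × 9.81 = 208 N down at 0.13 m → arm 0.13 m, τ = 208 × 0.13 = 27.04 N·m counterclockwise.
Crate: 53.2 × 9.81 = 521.9 N down at 2.22 m → arm 2.22 m, τ = 521.9 × 2.22 = 1159 N·m counterclockwise.
Potted plant: 3.28 × 9.81 = 32.18 N down at 0.81 m → arm 0.81 m, τ = 32.18 × 0.81 = 26.07 N·m counterclockwise.
Net moment of the loads = 1567 N·m counterclockwise.
The upward force F acts at a point 1.86 m from the right end, arm 1.86 m, giving F × 1.86 clockwise.
Στ = 0 ⇒ F × 1.86 = 1567 ⇒ F = 1567 / 1.86 = 842 N.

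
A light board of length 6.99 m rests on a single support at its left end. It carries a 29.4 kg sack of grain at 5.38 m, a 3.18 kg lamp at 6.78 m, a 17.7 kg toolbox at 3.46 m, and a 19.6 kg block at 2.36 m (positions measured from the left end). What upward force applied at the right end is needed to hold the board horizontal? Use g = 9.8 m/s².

Take moments about the left end.
Sack of grain: 29.4 × 9.8 = 288.1 N down at 5.38 m → arm 5.38 m, τ = 288.1 × 5.38 = 1550 N·m clockwise.
Lamp: 3.18 × 9.8 = 31.16 N down at 6.78 m → arm 6.78 m, τ = 31.16 × 6.78 = 211.3 N·m clockwise.
Toolbox: 17.7 × 9.8 = 173.5 N down at 3.46 m → arm 3.46 m, τ = 173.5 × 3.46 = 600.3 N·m clockwise.
Block: 19.6 × 9.8 = 192.1 N down at 2.36 m → arm 2.36 m, τ = 192.1 × 2.36 = 453.4 N·m clockwise.
Net moment of the loads = 2815 N·m clockwise.
The upward force F acts at the right end, arm 6.99 m, giving F × 6.99 counterclockwise.
For rotational equilibrium, F × 6.99 = 2815, so F = 2815 / 6.99 = 403 N.

F ≈ 403 N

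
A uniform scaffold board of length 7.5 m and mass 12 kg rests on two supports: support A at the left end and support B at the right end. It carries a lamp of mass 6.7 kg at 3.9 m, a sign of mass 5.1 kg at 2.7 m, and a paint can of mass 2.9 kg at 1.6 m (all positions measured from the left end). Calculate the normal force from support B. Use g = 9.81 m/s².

R_B ≈ 117 N

Sum moments about support A (its reaction then has zero moment arm).
Beam weight: 12 × 9.81 = 117.7 N down at 3.75 m → arm 3.75 m, τ = 117.7 × 3.75 = 441.4 N·m clockwise.
Lamp: 6.7 × 9.81 = 65.73 N down at 3.9 m → arm 3.9 m, τ = 65.73 × 3.9 = 256.3 N·m clockwise.
Sign: 5.1 × 9.81 = 50.03 N down at 2.7 m → arm 2.7 m, τ = 50.03 × 2.7 = 135.1 N·m clockwise.
Paint can: 2.9 × 9.81 = 28.45 N down at 1.6 m → arm 1.6 m, τ = 28.45 × 1.6 = 45.52 N·m clockwise.
Net load moment about support A = 878.3 N·m clockwise.
Reaction R at support B is upward at 7.5 m, arm 7.5 m → moment R × 7.5 counterclockwise.
Balancing moments: R × 7.5 = 878.3, giving R = 117 N.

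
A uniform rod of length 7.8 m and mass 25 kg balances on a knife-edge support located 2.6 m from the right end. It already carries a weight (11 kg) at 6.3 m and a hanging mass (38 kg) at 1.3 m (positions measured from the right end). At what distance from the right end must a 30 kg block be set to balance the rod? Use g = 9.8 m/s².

x ≈ 1.81 m from the right end

Sum moments about the knife-edge support (at 2.6 m from the right end) (the support reaction has zero arm there).
Beam weight: 25 × 9.8 = 245 N down at 3.9 m → arm 1.3 m, τ = 245 × 1.3 = 318.5 N·m counterclockwise.
Weight: 11 × 9.8 = 107.8 N down at 6.3 m → arm 3.7 m, τ = 107.8 × 3.7 = 398.9 N·m counterclockwise.
Hanging mass: 38 × 9.8 = 372.4 N down at 1.3 m → arm 1.3 m, τ = 372.4 × 1.3 = 484.1 N·m clockwise.
Net moment of existing loads = 233.3 N·m counterclockwise.
The block weighs 30 × 9.8 = 294 N and must supply an equal clockwise moment, so its lever arm about the knife-edge support is 233.3 / 294 = 0.794 m.
That puts it at 2.6 − 0.794 = 1.81 m from the right end.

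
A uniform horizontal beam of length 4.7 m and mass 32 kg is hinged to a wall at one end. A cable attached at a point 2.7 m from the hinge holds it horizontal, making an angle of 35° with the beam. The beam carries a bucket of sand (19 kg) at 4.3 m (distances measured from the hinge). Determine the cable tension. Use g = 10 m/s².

T ≈ 1010 N

Sum moments about the hinge (the unknown hinge reaction has zero arm there).
Beam weight: 32 × 10 = 320 N down at 2.35 m → arm 2.35 m, τ = 320 × 2.35 = 752 N·m clockwise.
Bucket of sand: 19 × 10 = 190 N down at 4.3 m → arm 4.3 m, τ = 190 × 4.3 = 817 N·m clockwise.
Total clockwise load moment = 1569 N·m.
The cable tension T acts at 2.7 m; only its component perpendicular to the beam, T sinθ, produces torque. sin 35° = 0.5736.
For rotational equilibrium, T × 2.7 × 0.5736 = 1569, so T = 1569 / 1.549 = 1010 N.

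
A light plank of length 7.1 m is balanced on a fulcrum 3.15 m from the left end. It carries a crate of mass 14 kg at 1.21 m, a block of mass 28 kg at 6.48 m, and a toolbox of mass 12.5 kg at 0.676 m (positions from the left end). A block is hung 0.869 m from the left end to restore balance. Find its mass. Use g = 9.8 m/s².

About the fulcrum (at 3.15 m from the left end):
Crate: 14 × 9.8 = 137.2 N down at 1.21 m → arm 1.94 m, τ = 137.2 × 1.94 = 266.2 N·m counterclockwise.
Block: 28 × 9.8 = 274.4 N down at 6.48 m → arm 3.33 m, τ = 274.4 × 3.33 = 913.8 N·m clockwise.
Toolbox: 12.5 × 9.8 = 122.5 N down at 0.676 m → arm 2.474 m, τ = 122.5 × 2.474 = 303.1 N·m counterclockwise.
Net moment of known loads = 344.5 N·m clockwise.
An unknown mass m at 0.869 m has arm 2.281 m; its moment is m·g·2.281 counterclockwise.
Balancing moments: m × 9.8 × 2.281 = 344.5, giving m = 344.5 / (9.8 × 2.281) = 15.4 kg.

m ≈ 15.4 kg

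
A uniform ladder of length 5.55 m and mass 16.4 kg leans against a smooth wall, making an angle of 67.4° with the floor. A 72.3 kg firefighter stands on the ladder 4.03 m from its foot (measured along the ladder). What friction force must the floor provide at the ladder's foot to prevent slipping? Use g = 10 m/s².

f ≈ 253 N

Taking torques about the foot of the ladder:
Ladder weight 16.4×10 = 164 N acts at 2.775 m along the ladder; its horizontal arm is 2.775·cos67.4° = 1.066 m → τ = 174.8 N·m clockwise.
Firefighter: 72.3×10 = 723 N at 4.03 m → arm 1.549 m → τ = 1120 N·m clockwise.
Wall normal N acts horizontally at the top; its moment arm is the height L sinθ = 5.55·sin67.4° = 5.124 m, counterclockwise.
Setting net torque to zero: N × 5.124 = 1295 → N = 253 N.
ΣFx = 0: friction at the foot balances the wall's push, so f = N_wall = 253 N.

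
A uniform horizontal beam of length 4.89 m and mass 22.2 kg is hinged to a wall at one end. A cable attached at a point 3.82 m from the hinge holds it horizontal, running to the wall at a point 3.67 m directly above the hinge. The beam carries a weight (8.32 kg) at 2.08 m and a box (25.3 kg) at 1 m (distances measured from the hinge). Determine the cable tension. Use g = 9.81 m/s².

T ≈ 359 N

Sum moments about the hinge (the unknown hinge reaction has zero arm there).
Beam weight: 22.2 × 9.81 = 217.8 N down at 2.445 m → arm 2.445 m, τ = 217.8 × 2.445 = 532.5 N·m clockwise.
Weight: 8.32 × 9.81 = 81.62 N down at 2.08 m → arm 2.08 m, τ = 81.62 × 2.08 = 169.8 N·m clockwise.
Box: 25.3 × 9.81 = 248.2 N down at 1 m → arm 1 m, τ = 248.2 × 1 = 248.2 N·m clockwise.
Total clockwise load moment = 950.5 N·m.
The cable tension T acts at 3.82 m; only its component perpendicular to the beam, T sinθ, produces torque. sinθ = h/√(h²+d²) = 3.67/√(3.67²+3.82²) = 0.6928.
Balancing moments: T × 3.82 × 0.6928 = 950.5, giving T = 950.5 / 2.646 = 359 N.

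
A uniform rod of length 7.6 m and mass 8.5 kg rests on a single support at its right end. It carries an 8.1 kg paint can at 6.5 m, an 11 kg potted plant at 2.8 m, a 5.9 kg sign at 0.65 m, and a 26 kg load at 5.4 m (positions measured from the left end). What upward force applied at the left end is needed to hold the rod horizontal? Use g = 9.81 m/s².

F ≈ 248 N

Taking torques about the right end:
Beam weight: 8.5 × 9.81 = 83.39 N down at 3.8 m → arm 3.8 m, τ = 83.39 × 3.8 = 316.9 N·m counterclockwise.
Paint can: 8.1 × 9.81 = 79.46 N down at 6.5 m → arm 1.1 m, τ = 79.46 × 1.1 = 87.41 N·m counterclockwise.
Potted plant: 11 × 9.81 = 107.9 N down at 2.8 m → arm 4.8 m, τ = 107.9 × 4.8 = 517.9 N·m counterclockwise.
Sign: 5.9 × 9.81 = 57.88 N down at 0.65 m → arm 6.95 m, τ = 57.88 × 6.95 = 402.3 N·m counterclockwise.
Load: 26 × 9.81 = 255.1 N down at 5.4 m → arm 2.2 m, τ = 255.1 × 2.2 = 561.2 N·m counterclockwise.
Net moment of the loads = 1886 N·m counterclockwise.
The upward force F acts at the left end, arm 7.6 m, giving F × 7.6 clockwise.
For rotational equilibrium, F × 7.6 = 1886, so F = 1886 / 7.6 = 248 N.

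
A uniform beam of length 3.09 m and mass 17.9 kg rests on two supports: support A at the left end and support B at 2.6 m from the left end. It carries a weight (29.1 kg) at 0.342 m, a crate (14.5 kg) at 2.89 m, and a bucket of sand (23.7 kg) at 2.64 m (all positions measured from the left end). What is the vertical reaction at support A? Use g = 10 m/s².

Take moments about support B.
Beam weight: 17.9 × 10 = 179 N down at 1.545 m → arm 1.055 m, τ = 179 × 1.055 = 188.8 N·m counterclockwise.
Weight: 29.1 × 10 = 291 N down at 0.342 m → arm 2.258 m, τ = 291 × 2.258 = 657.1 N·m counterclockwise.
Crate: 14.5 × 10 = 145 N down at 2.89 m → arm 0.29 m, τ = 145 × 0.29 = 42.05 N·m clockwise.
Bucket of sand: 23.7 × 10 = 237 N down at 2.64 m → arm 0.04 m, τ = 237 × 0.04 = 9.48 N·m clockwise.
Net load moment about support B = 794.4 N·m counterclockwise.
Reaction R at support A is upward at 0 m, arm 2.6 m → moment R × 2.6 clockwise.
For rotational equilibrium, R × 2.6 = 794.4, so R = 306 N.

R_A ≈ 306 N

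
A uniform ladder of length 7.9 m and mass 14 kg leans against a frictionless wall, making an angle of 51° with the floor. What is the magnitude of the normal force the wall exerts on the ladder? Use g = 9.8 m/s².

N_wall ≈ 55.6 N

Taking torques about the foot of the ladder:
Ladder weight 14×9.8 = 137.2 N acts at 3.95 m along the ladder; its horizontal arm is 3.95·cos51° = 2.486 m → τ = 341.1 N·m clockwise.
Wall normal N acts horizontally at the top; its moment arm is the height L sinθ = 7.9·sin51° = 6.139 m, counterclockwise.
For rotational equilibrium, N × 6.139 = 341.1, so N = 55.6 N.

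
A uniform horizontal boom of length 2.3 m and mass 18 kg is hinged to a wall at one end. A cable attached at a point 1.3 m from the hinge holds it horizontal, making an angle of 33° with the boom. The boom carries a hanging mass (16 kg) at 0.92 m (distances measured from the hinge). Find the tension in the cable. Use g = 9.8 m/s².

T ≈ 490 N

About the hinge:
Beam weight: 18 × 9.8 = 176.4 N down at 1.15 m → arm 1.15 m, τ = 176.4 × 1.15 = 202.9 N·m clockwise.
Hanging mass: 16 × 9.8 = 156.8 N down at 0.92 m → arm 0.92 m, τ = 156.8 × 0.92 = 144.3 N·m clockwise.
Total clockwise load moment = 347.2 N·m.
The cable tension T acts at 1.3 m; only its component perpendicular to the boom, T sinθ, produces torque. sin 33° = 0.5446.
Setting net torque to zero: T × 1.3 × 0.5446 = 347.2 → T = 347.2 / 0.708 = 490 N.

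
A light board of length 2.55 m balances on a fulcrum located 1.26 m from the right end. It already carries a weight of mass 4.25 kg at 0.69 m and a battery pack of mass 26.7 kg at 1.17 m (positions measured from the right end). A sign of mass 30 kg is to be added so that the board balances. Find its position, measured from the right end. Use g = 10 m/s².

Taking torques about the fulcrum (at 1.26 m from the right end):
Weight: 4.25 × 10 = 42.5 N down at 0.69 m → arm 0.57 m, τ = 42.5 × 0.57 = 24.22 N·m clockwise.
Battery pack: 26.7 × 10 = 267 N down at 1.17 m → arm 0.09 m, τ = 267 × 0.09 = 24.03 N·m clockwise.
Net moment of existing loads = 48.25 N·m clockwise.
The sign weighs 30 × 10 = 300 N and must supply an equal counterclockwise moment, so its lever arm about the fulcrum is 48.25 / 300 = 0.161 m.
That puts it at 1.26 + 0.161 = 1.42 m from the right end.

x ≈ 1.42 m from the right end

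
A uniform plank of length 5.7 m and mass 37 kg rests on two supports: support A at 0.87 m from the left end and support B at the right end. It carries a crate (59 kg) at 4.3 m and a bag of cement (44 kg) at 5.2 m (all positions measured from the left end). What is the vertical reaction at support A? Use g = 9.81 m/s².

About support B:
Beam weight: 37 × 9.81 = 363 N down at 2.85 m → arm 2.85 m, τ = 363 × 2.85 = 1035 N·m counterclockwise.
Crate: 59 × 9.81 = 578.8 N down at 4.3 m → arm 1.4 m, τ = 578.8 × 1.4 = 810.3 N·m counterclockwise.
Bag of cement: 44 × 9.81 = 431.6 N down at 5.2 m → arm 0.5 m, τ = 431.6 × 0.5 = 215.8 N·m counterclockwise.
Net load moment about support B = 2061 N·m counterclockwise.
Reaction R at support A is upward at 0.87 m, arm 4.83 m → moment R × 4.83 clockwise.
Setting net torque to zero: R × 4.83 = 2061 → R = 427 N.

R_A ≈ 427 N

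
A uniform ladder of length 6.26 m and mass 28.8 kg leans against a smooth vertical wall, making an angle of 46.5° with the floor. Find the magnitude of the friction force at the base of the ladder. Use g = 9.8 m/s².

Taking torques about the foot of the ladder:
Ladder weight 28.8×9.8 = 282.2 N acts at 3.13 m along the ladder; its horizontal arm is 3.13·cos46.5° = 2.155 m → τ = 608.1 N·m clockwise.
Wall normal N acts horizontally at the top; its moment arm is the height L sinθ = 6.26·sin46.5° = 4.541 m, counterclockwise.
Στ = 0 ⇒ N × 4.541 = 608.1 ⇒ N = 134 N.
ΣFx = 0: friction at the foot balances the wall's push, so f = N_wall = 134 N.

f ≈ 134 N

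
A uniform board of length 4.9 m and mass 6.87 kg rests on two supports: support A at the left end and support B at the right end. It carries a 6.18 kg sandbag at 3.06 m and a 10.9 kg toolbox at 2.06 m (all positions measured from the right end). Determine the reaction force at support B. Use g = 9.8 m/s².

Choose support A as the axis so its reaction then has zero moment arm.
Beam weight: 6.87 × 9.8 = 67.33 N down at 2.45 m → arm 2.45 m, τ = 67.33 × 2.45 = 165 N·m clockwise.
Sandbag: 6.18 × 9.8 = 60.56 N down at 3.06 m → arm 1.84 m, τ = 60.56 × 1.84 = 111.4 N·m clockwise.
Toolbox: 10.9 × 9.8 = 106.8 N down at 2.06 m → arm 2.84 m, τ = 106.8 × 2.84 = 303.3 N·m clockwise.
Net load moment about support A = 579.7 N·m clockwise.
Reaction R at support B is upward at 0 m, arm 4.9 m → moment R × 4.9 counterclockwise.
For rotational equilibrium, R × 4.9 = 579.7, so R = 118 N.

R_B ≈ 118 N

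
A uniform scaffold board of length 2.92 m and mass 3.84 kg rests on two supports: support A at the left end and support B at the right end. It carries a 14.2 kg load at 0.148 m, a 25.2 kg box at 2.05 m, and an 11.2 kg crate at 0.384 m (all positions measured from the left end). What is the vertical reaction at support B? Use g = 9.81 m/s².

About support A:
Beam weight: 3.84 × 9.81 = 37.67 N down at 1.46 m → arm 1.46 m, τ = 37.67 × 1.46 = 55 N·m clockwise.
Load: 14.2 × 9.81 = 139.3 N down at 0.148 m → arm 0.148 m, τ = 139.3 × 0.148 = 20.62 N·m clockwise.
Box: 25.2 × 9.81 = 247.2 N down at 2.05 m → arm 2.05 m, τ = 247.2 × 2.05 = 506.8 N·m clockwise.
Crate: 11.2 × 9.81 = 109.9 N down at 0.384 m → arm 0.384 m, τ = 109.9 × 0.384 = 42.2 N·m clockwise.
Net load moment about support A = 624.6 N·m clockwise.
Reaction R at support B is upward at 2.92 m, arm 2.92 m → moment R × 2.92 counterclockwise.
Στ = 0 ⇒ R × 2.92 = 624.6 ⇒ R = 214 N.

R_B ≈ 214 N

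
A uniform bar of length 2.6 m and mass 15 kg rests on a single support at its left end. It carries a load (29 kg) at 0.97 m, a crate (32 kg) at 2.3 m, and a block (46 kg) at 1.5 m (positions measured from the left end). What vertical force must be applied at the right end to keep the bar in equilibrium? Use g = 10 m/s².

Sum moments about the left end (the unknown pivot reaction has zero arm there).
Beam weight: 15 × 10 = 150 N down at 1.3 m → arm 1.3 m, τ = 150 × 1.3 = 195 N·m clockwise.
Load: 29 × 10 = 290 N down at 0.97 m → arm 0.97 m, τ = 290 × 0.97 = 281.3 N·m clockwise.
Crate: 32 × 10 = 320 N down at 2.3 m → arm 2.3 m, τ = 320 × 2.3 = 736 N·m clockwise.
Block: 46 × 10 = 460 N down at 1.5 m → arm 1.5 m, τ = 460 × 1.5 = 690 N·m clockwise.
Net moment of the loads = 1902 N·m clockwise.
The upward force F acts at the right end, arm 2.6 m, giving F × 2.6 counterclockwise.
Στ = 0 ⇒ F × 2.6 = 1902 ⇒ F = 1902 / 2.6 = 732 N.

F ≈ 732 N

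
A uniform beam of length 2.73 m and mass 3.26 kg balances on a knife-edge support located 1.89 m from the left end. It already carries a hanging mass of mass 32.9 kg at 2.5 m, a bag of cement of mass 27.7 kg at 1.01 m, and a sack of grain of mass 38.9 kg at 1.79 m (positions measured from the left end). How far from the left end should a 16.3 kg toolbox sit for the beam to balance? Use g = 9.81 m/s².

Take moments about the knife-edge support (at 1.89 m from the left end).
Beam weight: 3.26 × 9.81 = 31.98 N down at 1.365 m → arm 0.525 m, τ = 31.98 × 0.525 = 16.79 N·m counterclockwise.
Hanging mass: 32.9 × 9.81 = 322.7 N down at 2.5 m → arm 0.61 m, τ = 322.7 × 0.61 = 196.8 N·m clockwise.
Bag of cement: 27.7 × 9.81 = 271.7 N down at 1.01 m → arm 0.88 m, τ = 271.7 × 0.88 = 239.1 N·m counterclockwise.
Sack of grain: 38.9 × 9.81 = 381.6 N down at 1.79 m → arm 0.1 m, τ = 381.6 × 0.1 = 38.16 N·m counterclockwise.
Net moment of existing loads = 97.25 N·m counterclockwise.
The toolbox weighs 16.3 × 9.81 = 159.9 N and must supply an equal clockwise moment, so its lever arm about the knife-edge support is 97.25 / 159.9 = 0.608 m.
That puts it at 1.89 + 0.608 = 2.5 m from the left end.

x ≈ 2.5 m from the left end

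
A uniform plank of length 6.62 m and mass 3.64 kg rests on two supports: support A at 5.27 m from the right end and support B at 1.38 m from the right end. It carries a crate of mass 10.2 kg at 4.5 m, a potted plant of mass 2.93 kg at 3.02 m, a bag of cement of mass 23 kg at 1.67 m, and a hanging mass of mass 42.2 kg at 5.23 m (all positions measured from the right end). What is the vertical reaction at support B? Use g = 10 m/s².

About support A:
Beam weight: 3.64 × 10 = 36.4 N down at 3.31 m → arm 1.96 m, τ = 36.4 × 1.96 = 71.34 N·m clockwise.
Crate: 10.2 × 10 = 102 N down at 4.5 m → arm 0.77 m, τ = 102 × 0.77 = 78.54 N·m clockwise.
Potted plant: 2.93 × 10 = 29.3 N down at 3.02 m → arm 2.25 m, τ = 29.3 × 2.25 = 65.92 N·m clockwise.
Bag of cement: 23 × 10 = 230 N down at 1.67 m → arm 3.6 m, τ = 230 × 3.6 = 828 N·m clockwise.
Hanging mass: 42.2 × 10 = 422 N down at 5.23 m → arm 0.04 m, τ = 422 × 0.04 = 16.88 N·m clockwise.
Net load moment about support A = 1061 N·m clockwise.
Reaction R at support B is upward at 1.38 m, arm 3.89 m → moment R × 3.89 counterclockwise.
Balancing moments: R × 3.89 = 1061, giving R = 273 N.

R_B ≈ 273 N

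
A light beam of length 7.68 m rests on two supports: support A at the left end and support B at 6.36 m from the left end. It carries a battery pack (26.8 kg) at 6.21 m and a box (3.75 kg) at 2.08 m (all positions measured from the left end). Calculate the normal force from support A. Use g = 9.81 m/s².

Taking torques about support B:
Battery pack: 26.8 × 9.81 = 262.9 N down at 6.21 m → arm 0.15 m, τ = 262.9 × 0.15 = 39.43 N·m counterclockwise.
Box: 3.75 × 9.81 = 36.79 N down at 2.08 m → arm 4.28 m, τ = 36.79 × 4.28 = 157.5 N·m counterclockwise.
Net load moment about support B = 196.9 N·m counterclockwise.
Reaction R at support A is upward at 0 m, arm 6.36 m → moment R × 6.36 clockwise.
Setting net torque to zero: R × 6.36 = 196.9 → R = 31 N.

R_A ≈ 31 N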